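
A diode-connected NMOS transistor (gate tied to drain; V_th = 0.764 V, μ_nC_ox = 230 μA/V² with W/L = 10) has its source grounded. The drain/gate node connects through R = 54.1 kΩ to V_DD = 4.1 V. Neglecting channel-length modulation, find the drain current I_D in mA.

I_D = 0.0575 mA

With gate tied to drain, V_GS = V_DS ≥ V_GS − V_th, so the device is in saturation.
k_n = μ_nC_ox · (W/L) = 2.3 mA/V².
KCL at the drain: ½ k_n (V_GS − V_th)² = (V_DD − V_GS)/R.
Let x = V_GS − 0.764. Then 62.2 x² + x − 3.336 = 0, giving x = 0.224 V (positive root), so V_GS = 0.988 V.
I_D = (V_DD − V_GS)/R = (4.1 − 0.988) / 54.1 = 0.0575 mA.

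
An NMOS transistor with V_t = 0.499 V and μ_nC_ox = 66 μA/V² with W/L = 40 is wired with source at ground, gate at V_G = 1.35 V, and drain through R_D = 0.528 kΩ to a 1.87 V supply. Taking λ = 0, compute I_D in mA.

V_GS = V_G = 1.35 V, so V_ov = 1.35 − 0.499 = 0.851 V.
k_n = μ_nC_ox · (W/L) = 2.64 mA/V².
Assume saturation: I_D = ½ k_n V_ov² = 0.5 × 2.64 × 0.851² = 0.956 mA, giving V_DS = V_DD − I_D R_D = 1.87 − 0.956 × 0.528 = 1.37 V.
V_DS = 1.37 V ≥ V_ov = 0.851 V, confirming saturation.

I_D = 0.956 mA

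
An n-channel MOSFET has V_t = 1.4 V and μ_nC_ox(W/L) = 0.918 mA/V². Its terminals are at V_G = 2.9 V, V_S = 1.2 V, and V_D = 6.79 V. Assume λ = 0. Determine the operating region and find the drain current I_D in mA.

Saturation; I_D = 0.0413 mA

V_GS = V_G − V_S = 2.9 − 1.2 = 1.7 V; V_DS = V_D − V_S = 6.79 − 1.2 = 5.59 V.
V_ov = V_GS − V_t = 1.7 − 1.4 = 0.3 V.
Since V_DS = 5.59 V ≥ V_ov = 0.3 V, the device is in saturation.
I_D = ½ k_n V_ov² = 0.5 × 0.918 × 0.3² = 0.0413 mA.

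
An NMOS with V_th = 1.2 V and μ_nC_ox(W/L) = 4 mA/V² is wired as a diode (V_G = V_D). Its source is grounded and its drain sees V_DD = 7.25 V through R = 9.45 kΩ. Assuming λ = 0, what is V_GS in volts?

V_GS = 1.74 V

With gate tied to drain, V_GS = V_DS ≥ V_GS − V_th, so the device is in saturation.
KCL at the drain: ½ k_n (V_GS − V_th)² = (V_DD − V_GS)/R.
Let x = V_GS − 1.2. Then 18.9 x² + x − 6.05 = 0, giving x = 0.54 V (positive root), so V_GS = 1.74 V.
I_D = (V_DD − V_GS)/R = (7.25 − 1.74) / 9.45 = 0.583 mA.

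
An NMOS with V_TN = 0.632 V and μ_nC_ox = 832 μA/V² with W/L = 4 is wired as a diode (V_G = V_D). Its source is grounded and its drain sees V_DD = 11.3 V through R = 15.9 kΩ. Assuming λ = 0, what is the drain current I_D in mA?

I_D = 0.632 mA

With gate tied to drain, V_GS = V_DS ≥ V_GS − V_TN, so the device is in saturation.
k_n = μ_nC_ox · (W/L) = 3.328 mA/V².
KCL at the drain: ½ k_n (V_GS − V_TN)² = (V_DD − V_GS)/R.
Let x = V_GS − 0.632. Then 26.5 x² + x − 10.67 = 0, giving x = 0.616 V (positive root), so V_GS = 1.25 V.
I_D = (V_DD − V_GS)/R = (11.3 − 1.25) / 15.9 = 0.632 mA.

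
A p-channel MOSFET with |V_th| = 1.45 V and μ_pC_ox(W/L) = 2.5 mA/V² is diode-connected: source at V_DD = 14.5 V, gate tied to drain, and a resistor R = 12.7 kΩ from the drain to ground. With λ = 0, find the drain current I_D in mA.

With gate tied to drain, V_SG = V_SD ≥ V_SG − |V_th|, so the device is in saturation.
KCL at the drain: ½ k_p (V_SG − |V_th|)² = (V_DD − V_SG)/R.
Let x = V_SG − 1.45. Then 15.9 x² + x − 13.05 = 0, giving x = 0.876 V (positive root), so V_SG = 2.33 V.
I_D = (V_DD − V_SG)/R = (14.5 − 2.33) / 12.7 = 0.959 mA.

I_D = 0.959 mA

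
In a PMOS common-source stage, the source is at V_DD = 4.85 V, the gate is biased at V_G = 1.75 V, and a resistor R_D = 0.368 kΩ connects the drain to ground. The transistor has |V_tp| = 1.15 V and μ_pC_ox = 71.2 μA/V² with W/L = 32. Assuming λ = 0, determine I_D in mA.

I_D = 4.33 mA

V_SG = V_DD − V_G = 4.85 − 1.75 = 3.1 V, so V_ov = 3.1 − 1.15 = 1.95 V.
k_p = μ_pC_ox · (W/L) = 2.278 mA/V².
Assume saturation: I_D = ½ k_p V_ov² = 0.5 × 2.278 × 1.95² = 4.33 mA, giving V_SD = V_DD − I_D R_D = 4.85 − 4.33 × 0.368 = 3.26 V.
V_SD = 3.26 V ≥ V_ov = 1.95 V, confirming saturation.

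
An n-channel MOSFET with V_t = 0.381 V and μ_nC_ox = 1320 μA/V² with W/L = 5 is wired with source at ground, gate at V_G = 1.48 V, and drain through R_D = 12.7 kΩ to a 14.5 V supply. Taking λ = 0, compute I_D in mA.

V_GS = V_G = 1.48 V, so V_ov = 1.48 − 0.381 = 1.1 V.
k_n = μ_nC_ox · (W/L) = 6.6 mA/V².
Assume saturation: I_D = ½ k_n V_ov² = 0.5 × 6.6 × 1.1² = 3.99 mA, giving V_DS = V_DD − I_D R_D = 14.5 − 3.99 × 12.7 = -36.1 V.
But -36.1 V < V_ov = 1.1 V, so the device is actually in triode.
In triode I_D = k_n[V_ov V_DS − ½ V_DS²] and I_D = (V_DD − V_DS)/R_D. Equating: 41.9 V_DS² − 93.12 V_DS + 14.5 = 0, giving V_DS = 0.168 V (the root below V_ov).
I_D = (14.5 − 0.168) / 12.7 = 1.13 mA.

I_D = 1.13 mA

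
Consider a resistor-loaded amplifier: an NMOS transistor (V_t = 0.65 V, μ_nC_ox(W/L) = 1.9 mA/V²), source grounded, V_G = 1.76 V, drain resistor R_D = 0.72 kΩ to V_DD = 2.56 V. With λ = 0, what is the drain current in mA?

V_GS = V_G = 1.76 V, so V_ov = 1.76 − 0.65 = 1.11 V.
Assume saturation: I_D = ½ k_n V_ov² = 0.5 × 1.9 × 1.11² = 1.17 mA, giving V_DS = V_DD − I_D R_D = 2.56 − 1.17 × 0.72 = 1.72 V.
V_DS = 1.72 V ≥ V_ov = 1.11 V, confirming saturation.

I_D = 1.17 mA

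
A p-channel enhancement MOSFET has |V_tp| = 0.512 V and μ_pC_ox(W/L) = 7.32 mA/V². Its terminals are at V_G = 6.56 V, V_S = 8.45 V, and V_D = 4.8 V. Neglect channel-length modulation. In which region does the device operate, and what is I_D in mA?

Saturation; I_D = 6.95 mA

V_SG = V_S − V_G = 8.45 − 6.56 = 1.89 V; V_SD = V_S − V_D = 8.45 − 4.8 = 3.65 V.
V_ov = V_SG − |V_tp| = 1.89 − 0.512 = 1.38 V.
Since V_SD = 3.65 V ≥ V_ov = 1.38 V, the device is in saturation.
I_D = ½ k_p V_ov² = 0.5 × 7.32 × 1.38² = 6.95 mA.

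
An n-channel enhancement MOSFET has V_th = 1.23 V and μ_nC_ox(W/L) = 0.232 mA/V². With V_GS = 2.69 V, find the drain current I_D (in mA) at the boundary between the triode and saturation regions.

At the boundary V_DS = V_ov = V_GS − V_th = 2.69 − 1.23 = 1.46 V.
I_D = ½ k_n V_ov² = 0.5 × 0.232 × 1.46² = 0.247 mA.

I_D = 0.247 mA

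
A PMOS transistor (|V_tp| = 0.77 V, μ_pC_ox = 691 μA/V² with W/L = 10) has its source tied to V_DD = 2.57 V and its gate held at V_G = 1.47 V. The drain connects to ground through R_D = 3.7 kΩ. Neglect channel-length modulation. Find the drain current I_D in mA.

V_SG = V_DD − V_G = 2.57 − 1.47 = 1.1 V, so V_ov = 1.1 − 0.77 = 0.33 V.
k_p = μ_pC_ox · (W/L) = 6.91 mA/V².
Assume saturation: I_D = ½ k_p V_ov² = 0.5 × 6.91 × 0.33² = 0.376 mA, giving V_SD = V_DD − I_D R_D = 2.57 − 0.376 × 3.7 = 1.18 V.
V_SD = 1.18 V ≥ V_ov = 0.33 V, confirming saturation.

I_D = 0.376 mA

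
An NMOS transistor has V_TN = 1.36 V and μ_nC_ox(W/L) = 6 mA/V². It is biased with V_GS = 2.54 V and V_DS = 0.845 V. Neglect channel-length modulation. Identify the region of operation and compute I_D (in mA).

V_ov = V_GS − V_TN = 2.54 − 1.36 = 1.18 V.
Since V_DS = 0.845 V < V_ov = 1.18 V, the device is in the triode region.
I_D = k_n [V_ov · V_DS − ½ V_DS²] = 6 × [1.18 × 0.845 − 0.5 × 0.845²] = 3.84 mA.

Triode; I_D = 3.84 mA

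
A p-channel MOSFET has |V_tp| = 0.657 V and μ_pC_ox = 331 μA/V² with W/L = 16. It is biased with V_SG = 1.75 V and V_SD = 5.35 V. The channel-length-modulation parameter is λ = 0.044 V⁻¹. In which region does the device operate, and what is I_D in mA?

Saturation; I_D = 3.91 mA

k_p = μ_pC_ox · (W/L) = 5.296 mA/V².
V_ov = V_SG − |V_tp| = 1.75 − 0.657 = 1.09 V.
Since V_SD = 5.35 V ≥ V_ov = 1.09 V, the device is in saturation.
I_D = ½ k_p V_ov² (1 + λ V_SD) = 0.5 × 5.296 × 1.09² × (1 + 0.044 × 5.35) = 3.91 mA.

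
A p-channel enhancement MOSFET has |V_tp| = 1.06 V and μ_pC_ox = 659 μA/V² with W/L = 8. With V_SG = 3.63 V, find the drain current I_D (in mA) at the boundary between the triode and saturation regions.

At the boundary V_SD = V_ov = V_SG − |V_tp| = 3.63 − 1.06 = 2.57 V.
k_p = μ_pC_ox · (W/L) = 5.272 mA/V².
I_D = ½ k_p V_ov² = 0.5 × 5.272 × 2.57² = 17.4 mA.

I_D = 17.4 mA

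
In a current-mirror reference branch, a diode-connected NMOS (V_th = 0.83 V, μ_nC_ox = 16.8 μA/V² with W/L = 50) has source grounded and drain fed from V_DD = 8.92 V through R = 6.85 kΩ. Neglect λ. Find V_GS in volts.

With gate tied to drain, V_GS = V_DS ≥ V_GS − V_th, so the device is in saturation.
k_n = μ_nC_ox · (W/L) = 0.84 mA/V².
KCL at the drain: ½ k_n (V_GS − V_th)² = (V_DD − V_GS)/R.
Let x = V_GS − 0.83. Then 2.88 x² + x − 8.09 = 0, giving x = 1.51 V (positive root), so V_GS = 2.34 V.
I_D = (V_DD − V_GS)/R = (8.92 − 2.34) / 6.85 = 0.96 mA.

V_GS = 2.34 V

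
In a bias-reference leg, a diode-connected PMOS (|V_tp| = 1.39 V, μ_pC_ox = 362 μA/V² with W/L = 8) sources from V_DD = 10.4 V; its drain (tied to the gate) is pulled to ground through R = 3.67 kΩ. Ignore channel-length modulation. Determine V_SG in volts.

V_SG = 2.60 V

With gate tied to drain, V_SG = V_SD ≥ V_SG − |V_tp|, so the device is in saturation.
k_p = μ_pC_ox · (W/L) = 2.896 mA/V².
KCL at the drain: ½ k_p (V_SG − |V_tp|)² = (V_DD − V_SG)/R.
Let x = V_SG − 1.39. Then 5.31 x² + x − 9.01 = 0, giving x = 1.21 V (positive root), so V_SG = 2.6 V.
I_D = (V_DD − V_SG)/R = (10.4 − 2.6) / 3.67 = 2.12 mA.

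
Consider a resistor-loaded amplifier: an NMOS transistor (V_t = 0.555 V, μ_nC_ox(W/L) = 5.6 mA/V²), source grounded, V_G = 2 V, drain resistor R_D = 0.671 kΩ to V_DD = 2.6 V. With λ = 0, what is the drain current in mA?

I_D = 3.18 mA

V_GS = V_G = 2 V, so V_ov = 2 − 0.555 = 1.44 V.
Assume saturation: I_D = ½ k_n V_ov² = 0.5 × 5.6 × 1.44² = 5.85 mA, giving V_DS = V_DD − I_D R_D = 2.6 − 5.85 × 0.671 = -1.32 V.
But -1.32 V < V_ov = 1.44 V, so the device is actually in triode.
In triode I_D = k_n[V_ov V_DS − ½ V_DS²] and I_D = (V_DD − V_DS)/R_D. Equating: 1.88 V_DS² − 6.43 V_DS + 2.6 = 0, giving V_DS = 0.469 V (the root below V_ov).
I_D = (2.6 − 0.469) / 0.671 = 3.18 mA.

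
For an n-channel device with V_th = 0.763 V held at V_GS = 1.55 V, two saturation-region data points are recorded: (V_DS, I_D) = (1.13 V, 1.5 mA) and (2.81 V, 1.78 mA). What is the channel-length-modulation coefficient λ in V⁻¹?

With V_GS fixed, I_D ∝ (1 + λ V_DS) in saturation, so I_D2/I_D1 = (1 + λ V_DS2)/(1 + λ V_DS1).
1.78/1.5 = 1.187 = (1 + 2.81 λ)/(1 + 1.13 λ).
Solving: λ (I_D1 V_DS2 − I_D2 V_DS1) = I_D2 − I_D1, so λ = (1.78 − 1.5) / (1.5 × 2.81 − 1.78 × 1.13) = 0.28 / 2.2 = 0.127 V⁻¹.

λ = 0.127 V⁻¹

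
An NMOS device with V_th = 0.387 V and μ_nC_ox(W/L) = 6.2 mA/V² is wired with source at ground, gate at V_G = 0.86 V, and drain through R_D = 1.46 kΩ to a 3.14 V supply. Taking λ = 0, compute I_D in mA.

I_D = 0.694 mA

V_GS = V_G = 0.86 V, so V_ov = 0.86 − 0.387 = 0.473 V.
Assume saturation: I_D = ½ k_n V_ov² = 0.5 × 6.2 × 0.473² = 0.694 mA, giving V_DS = V_DD − I_D R_D = 3.14 − 0.694 × 1.46 = 2.13 V.
V_DS = 2.13 V ≥ V_ov = 0.473 V, confirming saturation.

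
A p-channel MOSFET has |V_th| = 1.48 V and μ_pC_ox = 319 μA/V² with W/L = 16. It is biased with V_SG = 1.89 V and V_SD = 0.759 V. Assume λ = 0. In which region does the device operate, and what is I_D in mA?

Saturation; I_D = 0.429 mA

k_p = μ_pC_ox · (W/L) = 5.104 mA/V².
V_ov = V_SG − |V_th| = 1.89 − 1.48 = 0.41 V.
Since V_SD = 0.759 V ≥ V_ov = 0.41 V, the device is in saturation.
I_D = ½ k_p V_ov² = 0.5 × 5.104 × 0.41² = 0.429 mA.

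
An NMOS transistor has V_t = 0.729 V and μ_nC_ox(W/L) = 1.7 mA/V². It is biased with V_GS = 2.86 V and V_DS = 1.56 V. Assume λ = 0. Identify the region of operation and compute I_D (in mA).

V_ov = V_GS − V_t = 2.86 − 0.729 = 2.13 V.
Since V_DS = 1.56 V < V_ov = 2.13 V, the device is in the triode region.
I_D = k_n [V_ov · V_DS − ½ V_DS²] = 1.7 × [2.13 × 1.56 − 0.5 × 1.56²] = 3.58 mA.

Triode; I_D = 3.58 mA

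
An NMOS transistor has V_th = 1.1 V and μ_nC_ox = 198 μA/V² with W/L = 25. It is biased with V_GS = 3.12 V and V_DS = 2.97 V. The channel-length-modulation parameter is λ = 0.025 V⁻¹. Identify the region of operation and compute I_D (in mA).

Saturation; I_D = 10.8 mA

k_n = μ_nC_ox · (W/L) = 4.95 mA/V².
V_ov = V_GS − V_th = 3.12 − 1.1 = 2.02 V.
Since V_DS = 2.97 V ≥ V_ov = 2.02 V, the device is in saturation.
I_D = ½ k_n V_ov² (1 + λ V_DS) = 0.5 × 4.95 × 2.02² × (1 + 0.025 × 2.97) = 10.8 mA.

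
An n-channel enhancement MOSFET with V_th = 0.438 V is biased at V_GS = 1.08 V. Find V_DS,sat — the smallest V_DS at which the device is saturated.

V_DS,sat = 0.642 V

The boundary between triode and saturation is V_DS = V_GS − V_th = V_ov.
V_ov = 1.08 − 0.438 = 0.642 V.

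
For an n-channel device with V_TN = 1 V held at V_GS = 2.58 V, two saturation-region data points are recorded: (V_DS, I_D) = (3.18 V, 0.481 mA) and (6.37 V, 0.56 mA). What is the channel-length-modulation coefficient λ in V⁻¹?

With V_GS fixed, I_D ∝ (1 + λ V_DS) in saturation, so I_D2/I_D1 = (1 + λ V_DS2)/(1 + λ V_DS1).
0.56/0.481 = 1.164 = (1 + 6.37 λ)/(1 + 3.18 λ).
Solving: λ (I_D1 V_DS2 − I_D2 V_DS1) = I_D2 − I_D1, so λ = (0.56 − 0.481) / (0.481 × 6.37 − 0.56 × 3.18) = 0.079 / 1.28 = 0.0616 V⁻¹.

λ = 0.0616 V⁻¹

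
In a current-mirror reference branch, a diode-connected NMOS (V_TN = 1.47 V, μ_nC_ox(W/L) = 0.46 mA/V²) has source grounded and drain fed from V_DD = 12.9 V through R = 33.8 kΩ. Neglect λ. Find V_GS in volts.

V_GS = 2.62 V

With gate tied to drain, V_GS = V_DS ≥ V_GS − V_TN, so the device is in saturation.
KCL at the drain: ½ k_n (V_GS − V_TN)² = (V_DD − V_GS)/R.
Let x = V_GS − 1.47. Then 7.77 x² + x − 11.43 = 0, giving x = 1.15 V (positive root), so V_GS = 2.62 V.
I_D = (V_DD − V_GS)/R = (12.9 − 2.62) / 33.8 = 0.304 mA.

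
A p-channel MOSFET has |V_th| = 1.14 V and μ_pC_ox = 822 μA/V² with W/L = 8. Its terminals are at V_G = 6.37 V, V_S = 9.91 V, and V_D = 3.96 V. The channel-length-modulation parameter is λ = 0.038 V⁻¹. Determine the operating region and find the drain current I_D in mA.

Saturation; I_D = 23.2 mA

V_SG = V_S − V_G = 9.91 − 6.37 = 3.54 V; V_SD = V_S − V_D = 9.91 − 3.96 = 5.95 V.
k_p = μ_pC_ox · (W/L) = 6.576 mA/V².
V_ov = V_SG − |V_th| = 3.54 − 1.14 = 2.4 V.
Since V_SD = 5.95 V ≥ V_ov = 2.4 V, the device is in saturation.
I_D = ½ k_p V_ov² (1 + λ V_SD) = 0.5 × 6.576 × 2.4² × (1 + 0.038 × 5.95) = 23.2 mA.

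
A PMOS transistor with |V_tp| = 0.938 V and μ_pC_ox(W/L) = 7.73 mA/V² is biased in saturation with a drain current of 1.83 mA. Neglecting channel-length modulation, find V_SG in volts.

In saturation I_D = ½ k_p (V_SG − |V_tp|)², so V_SG − |V_tp| = √(2 I_D / k_p) = √(2 × 1.83 / 7.73) = 0.688 V.
V_SG = 0.938 + 0.688 = 1.63 V.

V_SG = 1.63 V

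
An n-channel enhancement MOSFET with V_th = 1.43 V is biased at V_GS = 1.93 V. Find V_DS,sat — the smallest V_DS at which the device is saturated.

The boundary between triode and saturation is V_DS = V_GS − V_th = V_ov.
V_ov = 1.93 − 1.43 = 0.5 V.

V_DS,sat = 0.500 V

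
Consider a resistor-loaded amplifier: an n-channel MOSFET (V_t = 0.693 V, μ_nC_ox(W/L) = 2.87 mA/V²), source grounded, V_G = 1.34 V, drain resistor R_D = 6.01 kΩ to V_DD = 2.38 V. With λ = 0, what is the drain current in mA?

I_D = 0.357 mA

V_GS = V_G = 1.34 V, so V_ov = 1.34 − 0.693 = 0.647 V.
Assume saturation: I_D = ½ k_n V_ov² = 0.5 × 2.87 × 0.647² = 0.601 mA, giving V_DS = V_DD − I_D R_D = 2.38 − 0.601 × 6.01 = -1.23 V.
But -1.23 V < V_ov = 0.647 V, so the device is actually in triode.
In triode I_D = k_n[V_ov V_DS − ½ V_DS²] and I_D = (V_DD − V_DS)/R_D. Equating: 8.62 V_DS² − 12.16 V_DS + 2.38 = 0, giving V_DS = 0.235 V (the root below V_ov).
I_D = (2.38 − 0.235) / 6.01 = 0.357 mA.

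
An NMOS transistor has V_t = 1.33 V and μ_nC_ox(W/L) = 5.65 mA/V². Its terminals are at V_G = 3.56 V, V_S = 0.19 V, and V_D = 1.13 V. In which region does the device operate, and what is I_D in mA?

V_GS = V_G − V_S = 3.56 − 0.19 = 3.37 V; V_DS = V_D − V_S = 1.13 − 0.19 = 0.94 V.
V_ov = V_GS − V_t = 3.37 − 1.33 = 2.04 V.
Since V_DS = 0.94 V < V_ov = 2.04 V, the device is in the triode region.
I_D = k_n [V_ov · V_DS − ½ V_DS²] = 5.65 × [2.04 × 0.94 − 0.5 × 0.94²] = 8.34 mA.

Triode; I_D = 8.34 mA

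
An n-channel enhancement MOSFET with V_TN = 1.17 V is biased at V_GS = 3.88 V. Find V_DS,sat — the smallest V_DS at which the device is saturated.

V_DS,sat = 2.71 V

The boundary between triode and saturation is V_DS = V_GS − V_TN = V_ov.
V_ov = 3.88 − 1.17 = 2.71 V.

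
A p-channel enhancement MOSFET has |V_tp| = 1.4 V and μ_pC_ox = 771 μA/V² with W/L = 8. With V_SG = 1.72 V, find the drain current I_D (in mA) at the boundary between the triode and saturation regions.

I_D = 0.316 mA

At the boundary V_SD = V_ov = V_SG − |V_tp| = 1.72 − 1.4 = 0.32 V.
k_p = μ_pC_ox · (W/L) = 6.168 mA/V².
I_D = ½ k_p V_ov² = 0.5 × 6.168 × 0.32² = 0.316 mA.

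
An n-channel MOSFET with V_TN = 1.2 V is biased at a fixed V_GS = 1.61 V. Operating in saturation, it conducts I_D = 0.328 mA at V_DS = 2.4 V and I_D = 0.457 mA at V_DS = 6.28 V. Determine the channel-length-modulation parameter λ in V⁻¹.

λ = 0.134 V⁻¹

With V_GS fixed, I_D ∝ (1 + λ V_DS) in saturation, so I_D2/I_D1 = (1 + λ V_DS2)/(1 + λ V_DS1).
0.457/0.328 = 1.393 = (1 + 6.28 λ)/(1 + 2.4 λ).
Solving: λ (I_D1 V_DS2 − I_D2 V_DS1) = I_D2 − I_D1, so λ = (0.457 − 0.328) / (0.328 × 6.28 − 0.457 × 2.4) = 0.129 / 0.963 = 0.134 V⁻¹.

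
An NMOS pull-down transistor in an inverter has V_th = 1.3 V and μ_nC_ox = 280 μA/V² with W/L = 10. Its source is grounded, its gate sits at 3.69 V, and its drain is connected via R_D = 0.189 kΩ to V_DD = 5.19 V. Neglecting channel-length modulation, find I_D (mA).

I_D = 8.00 mA

V_GS = V_G = 3.69 V, so V_ov = 3.69 − 1.3 = 2.39 V.
k_n = μ_nC_ox · (W/L) = 2.8 mA/V².
Assume saturation: I_D = ½ k_n V_ov² = 0.5 × 2.8 × 2.39² = 8 mA, giving V_DS = V_DD − I_D R_D = 5.19 − 8 × 0.189 = 3.68 V.
V_DS = 3.68 V ≥ V_ov = 2.39 V, confirming saturation.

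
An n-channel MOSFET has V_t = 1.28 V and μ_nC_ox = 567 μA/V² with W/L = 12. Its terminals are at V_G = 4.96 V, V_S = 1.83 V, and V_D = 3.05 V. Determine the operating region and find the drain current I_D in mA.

Triode; I_D = 10.3 mA

V_GS = V_G − V_S = 4.96 − 1.83 = 3.13 V; V_DS = V_D − V_S = 3.05 − 1.83 = 1.22 V.
k_n = μ_nC_ox · (W/L) = 6.804 mA/V².
V_ov = V_GS − V_t = 3.13 − 1.28 = 1.85 V.
Since V_DS = 1.22 V < V_ov = 1.85 V, the device is in the triode region.
I_D = k_n [V_ov · V_DS − ½ V_DS²] = 6.804 × [1.85 × 1.22 − 0.5 × 1.22²] = 10.3 mA.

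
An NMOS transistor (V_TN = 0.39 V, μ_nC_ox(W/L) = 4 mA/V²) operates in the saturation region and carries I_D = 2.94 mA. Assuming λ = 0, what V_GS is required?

V_GS = 1.60 V

In saturation I_D = ½ k_n (V_GS − V_TN)², so V_GS − V_TN = √(2 I_D / k_n) = √(2 × 2.94 / 4) = 1.21 V.
V_GS = 0.39 + 1.21 = 1.6 V.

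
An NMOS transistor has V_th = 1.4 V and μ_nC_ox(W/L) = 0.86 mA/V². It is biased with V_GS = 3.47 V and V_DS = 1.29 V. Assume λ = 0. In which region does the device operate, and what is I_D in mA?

Triode; I_D = 1.58 mA

V_ov = V_GS − V_th = 3.47 − 1.4 = 2.07 V.
Since V_DS = 1.29 V < V_ov = 2.07 V, the device is in the triode region.
I_D = k_n [V_ov · V_DS − ½ V_DS²] = 0.86 × [2.07 × 1.29 − 0.5 × 1.29²] = 1.58 mA.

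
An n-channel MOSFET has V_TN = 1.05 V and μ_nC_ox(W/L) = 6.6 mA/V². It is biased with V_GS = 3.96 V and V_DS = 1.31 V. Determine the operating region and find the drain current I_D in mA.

V_ov = V_GS − V_TN = 3.96 − 1.05 = 2.91 V.
Since V_DS = 1.31 V < V_ov = 2.91 V, the device is in the triode region.
I_D = k_n [V_ov · V_DS − ½ V_DS²] = 6.6 × [2.91 × 1.31 − 0.5 × 1.31²] = 19.5 mA.

Triode; I_D = 19.5 mA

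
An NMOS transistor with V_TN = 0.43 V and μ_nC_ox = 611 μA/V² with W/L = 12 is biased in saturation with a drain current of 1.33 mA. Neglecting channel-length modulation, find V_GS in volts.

V_GS = 1.03 V

k_n = μ_nC_ox · (W/L) = 7.332 mA/V².
In saturation I_D = ½ k_n (V_GS − V_TN)², so V_GS − V_TN = √(2 I_D / k_n) = √(2 × 1.33 / 7.332) = 0.602 V.
V_GS = 0.43 + 0.602 = 1.03 V.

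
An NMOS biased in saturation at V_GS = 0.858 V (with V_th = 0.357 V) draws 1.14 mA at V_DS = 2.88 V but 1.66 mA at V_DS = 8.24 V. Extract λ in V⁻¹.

λ = 0.113 V⁻¹

With V_GS fixed, I_D ∝ (1 + λ V_DS) in saturation, so I_D2/I_D1 = (1 + λ V_DS2)/(1 + λ V_DS1).
1.66/1.14 = 1.456 = (1 + 8.24 λ)/(1 + 2.88 λ).
Solving: λ (I_D1 V_DS2 − I_D2 V_DS1) = I_D2 − I_D1, so λ = (1.66 − 1.14) / (1.14 × 8.24 − 1.66 × 2.88) = 0.52 / 4.61 = 0.113 V⁻¹.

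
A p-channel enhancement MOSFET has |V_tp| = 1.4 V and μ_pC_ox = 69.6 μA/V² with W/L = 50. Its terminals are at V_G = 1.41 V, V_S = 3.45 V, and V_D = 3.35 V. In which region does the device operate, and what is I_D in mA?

V_SG = V_S − V_G = 3.45 − 1.41 = 2.04 V; V_SD = V_S − V_D = 3.45 − 3.35 = 0.1 V.
k_p = μ_pC_ox · (W/L) = 3.48 mA/V².
V_ov = V_SG − |V_tp| = 2.04 − 1.4 = 0.64 V.
Since V_SD = 0.1 V < V_ov = 0.64 V, the device is in the triode region.
I_D = k_p [V_ov · V_SD − ½ V_SD²] = 3.48 × [0.64 × 0.1 − 0.5 × 0.1²] = 0.205 mA.

Triode; I_D = 0.205 mA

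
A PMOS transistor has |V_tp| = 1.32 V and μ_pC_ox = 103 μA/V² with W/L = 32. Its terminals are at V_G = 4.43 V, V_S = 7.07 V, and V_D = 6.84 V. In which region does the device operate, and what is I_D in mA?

V_SG = V_S − V_G = 7.07 − 4.43 = 2.64 V; V_SD = V_S − V_D = 7.07 − 6.84 = 0.23 V.
k_p = μ_pC_ox · (W/L) = 3.296 mA/V².
V_ov = V_SG − |V_tp| = 2.64 − 1.32 = 1.32 V.
Since V_SD = 0.23 V < V_ov = 1.32 V, the device is in the triode region.
I_D = k_p [V_ov · V_SD − ½ V_SD²] = 3.296 × [1.32 × 0.23 − 0.5 × 0.23²] = 0.913 mA.

Triode; I_D = 0.913 mA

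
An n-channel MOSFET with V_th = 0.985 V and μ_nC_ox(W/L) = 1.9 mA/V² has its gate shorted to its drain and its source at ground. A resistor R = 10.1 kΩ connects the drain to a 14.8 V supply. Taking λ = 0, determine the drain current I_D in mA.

I_D = 1.25 mA

With gate tied to drain, V_GS = V_DS ≥ V_GS − V_th, so the device is in saturation.
KCL at the drain: ½ k_n (V_GS − V_th)² = (V_DD − V_GS)/R.
Let x = V_GS − 0.985. Then 9.59 x² + x − 13.82 = 0, giving x = 1.15 V (positive root), so V_GS = 2.13 V.
I_D = (V_DD − V_GS)/R = (14.8 − 2.13) / 10.1 = 1.25 mA.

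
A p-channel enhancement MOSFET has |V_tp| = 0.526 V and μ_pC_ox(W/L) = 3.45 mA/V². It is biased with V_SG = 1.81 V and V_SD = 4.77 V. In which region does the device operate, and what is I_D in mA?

V_ov = V_SG − |V_tp| = 1.81 − 0.526 = 1.28 V.
Since V_SD = 4.77 V ≥ V_ov = 1.28 V, the device is in saturation.
I_D = ½ k_p V_ov² = 0.5 × 3.45 × 1.28² = 2.84 mA.

Saturation; I_D = 2.84 mA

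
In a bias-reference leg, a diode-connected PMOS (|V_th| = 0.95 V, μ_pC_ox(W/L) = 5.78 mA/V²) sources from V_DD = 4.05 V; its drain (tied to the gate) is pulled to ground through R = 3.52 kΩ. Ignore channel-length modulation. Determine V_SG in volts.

V_SG = 1.46 V

With gate tied to drain, V_SG = V_SD ≥ V_SG − |V_th|, so the device is in saturation.
KCL at the drain: ½ k_p (V_SG − |V_th|)² = (V_DD − V_SG)/R.
Let x = V_SG − 0.95. Then 10.2 x² + x − 3.1 = 0, giving x = 0.505 V (positive root), so V_SG = 1.46 V.
I_D = (V_DD − V_SG)/R = (4.05 − 1.46) / 3.52 = 0.737 mA.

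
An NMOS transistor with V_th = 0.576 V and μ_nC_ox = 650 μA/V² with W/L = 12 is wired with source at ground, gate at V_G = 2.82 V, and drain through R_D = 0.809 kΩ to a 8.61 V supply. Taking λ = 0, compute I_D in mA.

V_GS = V_G = 2.82 V, so V_ov = 2.82 − 0.576 = 2.24 V.
k_n = μ_nC_ox · (W/L) = 7.8 mA/V².
Assume saturation: I_D = ½ k_n V_ov² = 0.5 × 7.8 × 2.24² = 19.6 mA, giving V_DS = V_DD − I_D R_D = 8.61 − 19.6 × 0.809 = -7.28 V.
But -7.28 V < V_ov = 2.24 V, so the device is actually in triode.
In triode I_D = k_n[V_ov V_DS − ½ V_DS²] and I_D = (V_DD − V_DS)/R_D. Equating: 3.16 V_DS² − 15.16 V_DS + 8.61 = 0, giving V_DS = 0.658 V (the root below V_ov).
I_D = (8.61 − 0.658) / 0.809 = 9.83 mA.

I_D = 9.83 mA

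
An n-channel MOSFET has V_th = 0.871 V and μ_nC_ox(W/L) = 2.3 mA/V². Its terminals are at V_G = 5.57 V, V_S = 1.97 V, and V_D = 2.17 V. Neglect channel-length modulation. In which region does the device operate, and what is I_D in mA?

V_GS = V_G − V_S = 5.57 − 1.97 = 3.6 V; V_DS = V_D − V_S = 2.17 − 1.97 = 0.2 V.
V_ov = V_GS − V_th = 3.6 − 0.871 = 2.73 V.
Since V_DS = 0.2 V < V_ov = 2.73 V, the device is in the triode region.
I_D = k_n [V_ov · V_DS − ½ V_DS²] = 2.3 × [2.73 × 0.2 − 0.5 × 0.2²] = 1.21 mA.

Triode; I_D = 1.21 mA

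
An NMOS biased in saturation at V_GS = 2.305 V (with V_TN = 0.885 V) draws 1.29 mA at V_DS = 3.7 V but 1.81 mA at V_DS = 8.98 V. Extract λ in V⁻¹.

With V_GS fixed, I_D ∝ (1 + λ V_DS) in saturation, so I_D2/I_D1 = (1 + λ V_DS2)/(1 + λ V_DS1).
1.81/1.29 = 1.403 = (1 + 8.98 λ)/(1 + 3.7 λ).
Solving: λ (I_D1 V_DS2 − I_D2 V_DS1) = I_D2 − I_D1, so λ = (1.81 − 1.29) / (1.29 × 8.98 − 1.81 × 3.7) = 0.52 / 4.89 = 0.106 V⁻¹.

λ = 0.106 V⁻¹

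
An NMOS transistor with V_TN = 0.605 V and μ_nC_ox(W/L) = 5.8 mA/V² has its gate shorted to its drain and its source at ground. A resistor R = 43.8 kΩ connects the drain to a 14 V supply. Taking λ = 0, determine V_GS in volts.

With gate tied to drain, V_GS = V_DS ≥ V_GS − V_TN, so the device is in saturation.
KCL at the drain: ½ k_n (V_GS − V_TN)² = (V_DD − V_GS)/R.
Let x = V_GS − 0.605. Then 127 x² + x − 13.39 = 0, giving x = 0.321 V (positive root), so V_GS = 0.926 V.
I_D = (V_DD − V_GS)/R = (14 − 0.926) / 43.8 = 0.298 mA.

V_GS = 0.926 V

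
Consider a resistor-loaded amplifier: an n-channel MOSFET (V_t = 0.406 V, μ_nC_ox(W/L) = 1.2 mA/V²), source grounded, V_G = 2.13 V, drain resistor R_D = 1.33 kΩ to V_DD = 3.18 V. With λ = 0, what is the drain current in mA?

I_D = 1.56 mA

V_GS = V_G = 2.13 V, so V_ov = 2.13 − 0.406 = 1.72 V.
Assume saturation: I_D = ½ k_n V_ov² = 0.5 × 1.2 × 1.72² = 1.78 mA, giving V_DS = V_DD − I_D R_D = 3.18 − 1.78 × 1.33 = 0.808 V.
But 0.808 V < V_ov = 1.72 V, so the device is actually in triode.
In triode I_D = k_n[V_ov V_DS − ½ V_DS²] and I_D = (V_DD − V_DS)/R_D. Equating: 0.798 V_DS² − 3.752 V_DS + 3.18 = 0, giving V_DS = 1.11 V (the root below V_ov).
I_D = (3.18 − 1.11) / 1.33 = 1.56 mA.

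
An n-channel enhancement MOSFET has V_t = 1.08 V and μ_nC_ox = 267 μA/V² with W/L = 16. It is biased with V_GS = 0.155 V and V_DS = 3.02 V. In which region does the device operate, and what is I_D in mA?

Cutoff; I_D = 0 mA

V_GS = 0.155 V < V_t = 1.08 V, so the transistor is in cutoff.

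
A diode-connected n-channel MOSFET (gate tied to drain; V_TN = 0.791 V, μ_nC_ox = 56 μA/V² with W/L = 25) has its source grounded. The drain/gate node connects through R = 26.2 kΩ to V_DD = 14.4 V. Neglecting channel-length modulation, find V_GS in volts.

With gate tied to drain, V_GS = V_DS ≥ V_GS − V_TN, so the device is in saturation.
k_n = μ_nC_ox · (W/L) = 1.4 mA/V².
KCL at the drain: ½ k_n (V_GS − V_TN)² = (V_DD − V_GS)/R.
Let x = V_GS − 0.791. Then 18.3 x² + x − 13.61 = 0, giving x = 0.835 V (positive root), so V_GS = 1.63 V.
I_D = (V_DD − V_GS)/R = (14.4 − 1.63) / 26.2 = 0.488 mA.

V_GS = 1.63 V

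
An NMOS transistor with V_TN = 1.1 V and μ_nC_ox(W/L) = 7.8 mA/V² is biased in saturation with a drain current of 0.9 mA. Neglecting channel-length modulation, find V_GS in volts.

In saturation I_D = ½ k_n (V_GS − V_TN)², so V_GS − V_TN = √(2 I_D / k_n) = √(2 × 0.9 / 7.8) = 0.48 V.
V_GS = 1.1 + 0.48 = 1.58 V.

V_GS = 1.58 V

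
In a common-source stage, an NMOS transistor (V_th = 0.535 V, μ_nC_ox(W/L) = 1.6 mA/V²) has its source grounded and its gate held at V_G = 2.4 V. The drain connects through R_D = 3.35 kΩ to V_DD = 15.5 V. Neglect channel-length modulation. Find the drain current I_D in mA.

V_GS = V_G = 2.4 V, so V_ov = 2.4 − 0.535 = 1.86 V.
Assume saturation: I_D = ½ k_n V_ov² = 0.5 × 1.6 × 1.86² = 2.78 mA, giving V_DS = V_DD − I_D R_D = 15.5 − 2.78 × 3.35 = 6.18 V.
V_DS = 6.18 V ≥ V_ov = 1.86 V, confirming saturation.

I_D = 2.78 mA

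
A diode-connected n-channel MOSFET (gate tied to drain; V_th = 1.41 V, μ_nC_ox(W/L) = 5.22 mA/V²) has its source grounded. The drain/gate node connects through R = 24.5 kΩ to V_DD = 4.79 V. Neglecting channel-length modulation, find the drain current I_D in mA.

I_D = 0.129 mA

With gate tied to drain, V_GS = V_DS ≥ V_GS − V_th, so the device is in saturation.
KCL at the drain: ½ k_n (V_GS − V_th)² = (V_DD − V_GS)/R.
Let x = V_GS − 1.41. Then 63.9 x² + x − 3.38 = 0, giving x = 0.222 V (positive root), so V_GS = 1.63 V.
I_D = (V_DD − V_GS)/R = (4.79 − 1.63) / 24.5 = 0.129 mA.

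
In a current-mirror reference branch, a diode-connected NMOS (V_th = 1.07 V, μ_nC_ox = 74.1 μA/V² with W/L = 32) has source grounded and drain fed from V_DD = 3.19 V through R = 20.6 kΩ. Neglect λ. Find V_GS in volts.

V_GS = 1.34 V

With gate tied to drain, V_GS = V_DS ≥ V_GS − V_th, so the device is in saturation.
k_n = μ_nC_ox · (W/L) = 2.371 mA/V².
KCL at the drain: ½ k_n (V_GS − V_th)² = (V_DD − V_GS)/R.
Let x = V_GS − 1.07. Then 24.4 x² + x − 2.12 = 0, giving x = 0.275 V (positive root), so V_GS = 1.34 V.
I_D = (V_DD − V_GS)/R = (3.19 − 1.34) / 20.6 = 0.0896 mA.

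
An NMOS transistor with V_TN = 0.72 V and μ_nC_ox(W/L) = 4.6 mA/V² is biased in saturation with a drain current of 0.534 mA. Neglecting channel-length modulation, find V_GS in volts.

In saturation I_D = ½ k_n (V_GS − V_TN)², so V_GS − V_TN = √(2 I_D / k_n) = √(2 × 0.534 / 4.6) = 0.482 V.
V_GS = 0.72 + 0.482 = 1.2 V.

V_GS = 1.20 V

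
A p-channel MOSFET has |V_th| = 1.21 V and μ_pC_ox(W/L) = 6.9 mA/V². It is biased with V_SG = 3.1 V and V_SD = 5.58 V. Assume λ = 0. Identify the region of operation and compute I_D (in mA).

Saturation; I_D = 12.3 mA

V_ov = V_SG − |V_th| = 3.1 − 1.21 = 1.89 V.
Since V_SD = 5.58 V ≥ V_ov = 1.89 V, the device is in saturation.
I_D = ½ k_p V_ov² = 0.5 × 6.9 × 1.89² = 12.3 mA.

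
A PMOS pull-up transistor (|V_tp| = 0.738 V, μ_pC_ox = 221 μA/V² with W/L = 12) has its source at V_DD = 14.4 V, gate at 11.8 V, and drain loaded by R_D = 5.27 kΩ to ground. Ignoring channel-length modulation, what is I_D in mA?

I_D = 2.61 mA

V_SG = V_DD − V_G = 14.4 − 11.8 = 2.6 V, so V_ov = 2.6 − 0.738 = 1.86 V.
k_p = μ_pC_ox · (W/L) = 2.652 mA/V².
Assume saturation: I_D = ½ k_p V_ov² = 0.5 × 2.652 × 1.86² = 4.6 mA, giving V_SD = V_DD − I_D R_D = 14.4 − 4.6 × 5.27 = -9.83 V.
But -9.83 V < V_ov = 1.86 V, so the device is actually in triode.
In triode I_D = k_p[V_ov V_SD − ½ V_SD²] and I_D = (V_DD − V_SD)/R_D. Equating: 6.99 V_SD² − 27.02 V_SD + 14.4 = 0, giving V_SD = 0.638 V (the root below V_ov).
I_D = (14.4 − 0.638) / 5.27 = 2.61 mA.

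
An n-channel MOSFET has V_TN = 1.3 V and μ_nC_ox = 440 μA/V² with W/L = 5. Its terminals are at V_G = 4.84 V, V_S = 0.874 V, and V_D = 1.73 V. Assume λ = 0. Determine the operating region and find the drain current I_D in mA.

V_GS = V_G − V_S = 4.84 − 0.874 = 3.97 V; V_DS = V_D − V_S = 1.73 − 0.874 = 0.856 V.
k_n = μ_nC_ox · (W/L) = 2.2 mA/V².
V_ov = V_GS − V_TN = 3.97 − 1.3 = 2.67 V.
Since V_DS = 0.856 V < V_ov = 2.67 V, the device is in the triode region.
I_D = k_n [V_ov · V_DS − ½ V_DS²] = 2.2 × [2.67 × 0.856 − 0.5 × 0.856²] = 4.21 mA.

Triode; I_D = 4.21 mA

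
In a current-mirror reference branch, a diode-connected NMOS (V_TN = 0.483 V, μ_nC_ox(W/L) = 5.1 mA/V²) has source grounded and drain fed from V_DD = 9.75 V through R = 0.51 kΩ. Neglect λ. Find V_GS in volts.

V_GS = 2.80 V

With gate tied to drain, V_GS = V_DS ≥ V_GS − V_TN, so the device is in saturation.
KCL at the drain: ½ k_n (V_GS − V_TN)² = (V_DD − V_GS)/R.
Let x = V_GS − 0.483. Then 1.3 x² + x − 9.267 = 0, giving x = 2.31 V (positive root), so V_GS = 2.8 V.
I_D = (V_DD − V_GS)/R = (9.75 − 2.8) / 0.51 = 13.6 mA.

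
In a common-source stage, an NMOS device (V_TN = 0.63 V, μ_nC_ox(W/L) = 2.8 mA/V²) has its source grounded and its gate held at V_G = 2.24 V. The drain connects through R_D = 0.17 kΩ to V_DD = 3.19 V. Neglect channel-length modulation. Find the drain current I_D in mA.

I_D = 3.63 mA

V_GS = V_G = 2.24 V, so V_ov = 2.24 − 0.63 = 1.61 V.
Assume saturation: I_D = ½ k_n V_ov² = 0.5 × 2.8 × 1.61² = 3.63 mA, giving V_DS = V_DD − I_D R_D = 3.19 − 3.63 × 0.17 = 2.57 V.
V_DS = 2.57 V ≥ V_ov = 1.61 V, confirming saturation.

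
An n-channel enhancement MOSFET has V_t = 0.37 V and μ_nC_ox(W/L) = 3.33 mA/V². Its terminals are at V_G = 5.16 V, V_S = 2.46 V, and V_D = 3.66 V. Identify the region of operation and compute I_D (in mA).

Triode; I_D = 6.91 mA

V_GS = V_G − V_S = 5.16 − 2.46 = 2.7 V; V_DS = V_D − V_S = 3.66 − 2.46 = 1.2 V.
V_ov = V_GS − V_t = 2.7 − 0.37 = 2.33 V.
Since V_DS = 1.2 V < V_ov = 2.33 V, the device is in the triode region.
I_D = k_n [V_ov · V_DS − ½ V_DS²] = 3.33 × [2.33 × 1.2 − 0.5 × 1.2²] = 6.91 mA.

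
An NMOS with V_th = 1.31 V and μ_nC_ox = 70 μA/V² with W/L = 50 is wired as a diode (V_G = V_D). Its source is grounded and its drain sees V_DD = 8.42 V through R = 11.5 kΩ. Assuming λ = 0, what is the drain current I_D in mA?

With gate tied to drain, V_GS = V_DS ≥ V_GS − V_th, so the device is in saturation.
k_n = μ_nC_ox · (W/L) = 3.5 mA/V².
KCL at the drain: ½ k_n (V_GS − V_th)² = (V_DD − V_GS)/R.
Let x = V_GS − 1.31. Then 20.1 x² + x − 7.11 = 0, giving x = 0.57 V (positive root), so V_GS = 1.88 V.
I_D = (V_DD − V_GS)/R = (8.42 − 1.88) / 11.5 = 0.569 mA.

I_D = 0.569 mA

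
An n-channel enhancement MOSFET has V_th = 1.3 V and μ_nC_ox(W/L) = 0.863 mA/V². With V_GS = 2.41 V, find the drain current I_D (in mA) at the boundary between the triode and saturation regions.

I_D = 0.532 mA

At the boundary V_DS = V_ov = V_GS − V_th = 2.41 − 1.3 = 1.11 V.
I_D = ½ k_n V_ov² = 0.5 × 0.863 × 1.11² = 0.532 mA.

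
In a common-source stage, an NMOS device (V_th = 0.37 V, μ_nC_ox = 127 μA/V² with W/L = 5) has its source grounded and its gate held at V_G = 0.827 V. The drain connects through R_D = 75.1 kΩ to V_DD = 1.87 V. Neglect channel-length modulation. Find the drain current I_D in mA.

I_D = 0.0237 mA

V_GS = V_G = 0.827 V, so V_ov = 0.827 − 0.37 = 0.457 V.
k_n = μ_nC_ox · (W/L) = 0.635 mA/V².
Assume saturation: I_D = ½ k_n V_ov² = 0.5 × 0.635 × 0.457² = 0.0663 mA, giving V_DS = V_DD − I_D R_D = 1.87 − 0.0663 × 75.1 = -3.11 V.
But -3.11 V < V_ov = 0.457 V, so the device is actually in triode.
In triode I_D = k_n[V_ov V_DS − ½ V_DS²] and I_D = (V_DD − V_DS)/R_D. Equating: 23.8 V_DS² − 22.79 V_DS + 1.87 = 0, giving V_DS = 0.0906 V (the root below V_ov).
I_D = (1.87 − 0.0906) / 75.1 = 0.0237 mA.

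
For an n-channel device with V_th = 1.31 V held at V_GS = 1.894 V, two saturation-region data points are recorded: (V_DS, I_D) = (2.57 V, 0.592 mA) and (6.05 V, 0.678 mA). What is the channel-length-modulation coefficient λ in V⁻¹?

λ = 0.0468 V⁻¹

With V_GS fixed, I_D ∝ (1 + λ V_DS) in saturation, so I_D2/I_D1 = (1 + λ V_DS2)/(1 + λ V_DS1).
0.678/0.592 = 1.145 = (1 + 6.05 λ)/(1 + 2.57 λ).
Solving: λ (I_D1 V_DS2 − I_D2 V_DS1) = I_D2 − I_D1, so λ = (0.678 − 0.592) / (0.592 × 6.05 − 0.678 × 2.57) = 0.086 / 1.84 = 0.0468 V⁻¹.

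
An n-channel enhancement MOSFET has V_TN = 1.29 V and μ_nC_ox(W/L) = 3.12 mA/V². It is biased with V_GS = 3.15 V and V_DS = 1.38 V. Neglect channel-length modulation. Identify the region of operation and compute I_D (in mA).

Triode; I_D = 5.04 mA

V_ov = V_GS − V_TN = 3.15 − 1.29 = 1.86 V.
Since V_DS = 1.38 V < V_ov = 1.86 V, the device is in the triode region.
I_D = k_n [V_ov · V_DS − ½ V_DS²] = 3.12 × [1.86 × 1.38 − 0.5 × 1.38²] = 5.04 mA.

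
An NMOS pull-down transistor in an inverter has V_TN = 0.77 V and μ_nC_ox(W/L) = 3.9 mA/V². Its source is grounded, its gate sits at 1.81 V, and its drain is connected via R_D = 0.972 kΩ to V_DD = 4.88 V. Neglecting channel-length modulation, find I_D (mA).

I_D = 2.11 mA

V_GS = V_G = 1.81 V, so V_ov = 1.81 − 0.77 = 1.04 V.
Assume saturation: I_D = ½ k_n V_ov² = 0.5 × 3.9 × 1.04² = 2.11 mA, giving V_DS = V_DD − I_D R_D = 4.88 − 2.11 × 0.972 = 2.83 V.
V_DS = 2.83 V ≥ V_ov = 1.04 V, confirming saturation.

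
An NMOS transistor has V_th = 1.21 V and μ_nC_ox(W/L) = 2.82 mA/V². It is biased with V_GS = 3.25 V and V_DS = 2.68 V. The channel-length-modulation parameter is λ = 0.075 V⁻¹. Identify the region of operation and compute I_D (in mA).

V_ov = V_GS − V_th = 3.25 − 1.21 = 2.04 V.
Since V_DS = 2.68 V ≥ V_ov = 2.04 V, the device is in saturation.
I_D = ½ k_n V_ov² (1 + λ V_DS) = 0.5 × 2.82 × 2.04² × (1 + 0.075 × 2.68) = 7.05 mA.

Saturation; I_D = 7.05 mA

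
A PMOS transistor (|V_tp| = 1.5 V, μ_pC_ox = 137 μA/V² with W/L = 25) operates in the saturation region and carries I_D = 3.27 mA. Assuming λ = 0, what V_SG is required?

V_SG = 2.88 V

k_p = μ_pC_ox · (W/L) = 3.425 mA/V².
In saturation I_D = ½ k_p (V_SG − |V_tp|)², so V_SG − |V_tp| = √(2 I_D / k_p) = √(2 × 3.27 / 3.425) = 1.38 V.
V_SG = 1.5 + 1.38 = 2.88 V.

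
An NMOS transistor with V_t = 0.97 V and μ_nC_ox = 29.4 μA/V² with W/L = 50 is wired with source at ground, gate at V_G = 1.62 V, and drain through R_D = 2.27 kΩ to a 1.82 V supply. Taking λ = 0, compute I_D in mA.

I_D = 0.311 mA

V_GS = V_G = 1.62 V, so V_ov = 1.62 − 0.97 = 0.65 V.
k_n = μ_nC_ox · (W/L) = 1.47 mA/V².
Assume saturation: I_D = ½ k_n V_ov² = 0.5 × 1.47 × 0.65² = 0.311 mA, giving V_DS = V_DD − I_D R_D = 1.82 − 0.311 × 2.27 = 1.12 V.
V_DS = 1.12 V ≥ V_ov = 0.65 V, confirming saturation.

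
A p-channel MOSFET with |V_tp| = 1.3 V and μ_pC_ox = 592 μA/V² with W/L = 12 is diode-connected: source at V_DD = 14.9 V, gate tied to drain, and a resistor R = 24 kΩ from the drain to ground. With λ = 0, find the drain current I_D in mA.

With gate tied to drain, V_SG = V_SD ≥ V_SG − |V_tp|, so the device is in saturation.
k_p = μ_pC_ox · (W/L) = 7.104 mA/V².
KCL at the drain: ½ k_p (V_SG − |V_tp|)² = (V_DD − V_SG)/R.
Let x = V_SG − 1.3. Then 85.2 x² + x − 13.6 = 0, giving x = 0.394 V (positive root), so V_SG = 1.69 V.
I_D = (V_DD − V_SG)/R = (14.9 − 1.69) / 24 = 0.55 mA.

I_D = 0.550 mA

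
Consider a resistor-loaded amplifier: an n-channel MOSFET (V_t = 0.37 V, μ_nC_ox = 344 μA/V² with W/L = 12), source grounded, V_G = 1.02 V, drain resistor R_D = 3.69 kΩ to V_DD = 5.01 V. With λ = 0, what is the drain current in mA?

I_D = 0.872 mA

V_GS = V_G = 1.02 V, so V_ov = 1.02 − 0.37 = 0.65 V.
k_n = μ_nC_ox · (W/L) = 4.128 mA/V².
Assume saturation: I_D = ½ k_n V_ov² = 0.5 × 4.128 × 0.65² = 0.872 mA, giving V_DS = V_DD − I_D R_D = 5.01 − 0.872 × 3.69 = 1.79 V.
V_DS = 1.79 V ≥ V_ov = 0.65 V, confirming saturation.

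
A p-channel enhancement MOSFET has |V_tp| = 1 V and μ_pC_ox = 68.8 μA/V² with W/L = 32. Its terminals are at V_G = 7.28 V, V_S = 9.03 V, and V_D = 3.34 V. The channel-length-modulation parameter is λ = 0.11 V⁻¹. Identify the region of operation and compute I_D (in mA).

V_SG = V_S − V_G = 9.03 − 7.28 = 1.75 V; V_SD = V_S − V_D = 9.03 − 3.34 = 5.69 V.
k_p = μ_pC_ox · (W/L) = 2.202 mA/V².
V_ov = V_SG − |V_tp| = 1.75 − 1 = 0.75 V.
Since V_SD = 5.69 V ≥ V_ov = 0.75 V, the device is in saturation.
I_D = ½ k_p V_ov² (1 + λ V_SD) = 0.5 × 2.202 × 0.75² × (1 + 0.11 × 5.69) = 1.01 mA.

Saturation; I_D = 1.01 mA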